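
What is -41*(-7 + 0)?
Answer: 287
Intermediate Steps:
-41*(-7 + 0) = -41*(-7) = 287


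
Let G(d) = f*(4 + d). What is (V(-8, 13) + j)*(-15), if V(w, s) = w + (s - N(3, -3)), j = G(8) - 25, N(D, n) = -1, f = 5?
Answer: -615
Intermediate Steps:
G(d) = 20 + 5*d (G(d) = 5*(4 + d) = 20 + 5*d)
j = 35 (j = (20 + 5*8) - 25 = (20 + 40) - 25 = 60 - 25 = 35)
V(w, s) = 1 + s + w (V(w, s) = w + (s - 1*(-1)) = w + (s + 1) = w + (1 + s) = 1 + s + w)
(V(-8, 13) + j)*(-15) = ((1 + 13 - 8) + 35)*(-15) = (6 + 35)*(-15) = 41*(-15) = -615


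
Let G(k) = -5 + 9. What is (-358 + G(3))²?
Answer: 125316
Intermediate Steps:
G(k) = 4
(-358 + G(3))² = (-358 + 4)² = (-354)² = 125316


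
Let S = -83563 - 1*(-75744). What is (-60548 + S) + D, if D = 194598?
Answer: 126231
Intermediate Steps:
S = -7819 (S = -83563 + 75744 = -7819)
(-60548 + S) + D = (-60548 - 7819) + 194598 = -68367 + 194598 = 126231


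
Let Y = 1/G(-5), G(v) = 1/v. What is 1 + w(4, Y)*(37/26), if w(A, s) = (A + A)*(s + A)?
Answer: -135/13 ≈ -10.385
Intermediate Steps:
G(v) = 1/v
Y = -5 (Y = 1/(1/(-5)) = 1/(-⅕) = -5)
w(A, s) = 2*A*(A + s) (w(A, s) = (2*A)*(A + s) = 2*A*(A + s))
1 + w(4, Y)*(37/26) = 1 + (2*4*(4 - 5))*(37/26) = 1 + (2*4*(-1))*(37*(1/26)) = 1 - 8*37/26 = 1 - 148/13 = -135/13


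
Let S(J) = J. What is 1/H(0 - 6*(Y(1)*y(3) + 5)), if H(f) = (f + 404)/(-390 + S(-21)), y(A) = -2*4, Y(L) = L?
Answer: -411/422 ≈ -0.97393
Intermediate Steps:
y(A) = -8
H(f) = -404/411 - f/411 (H(f) = (f + 404)/(-390 - 21) = (404 + f)/(-411) = (404 + f)*(-1/411) = -404/411 - f/411)
1/H(0 - 6*(Y(1)*y(3) + 5)) = 1/(-404/411 - (0 - 6*(1*(-8) + 5))/411) = 1/(-404/411 - (0 - 6*(-8 + 5))/411) = 1/(-404/411 - (0 - 6*(-3))/411) = 1/(-404/411 - (0 + 18)/411) = 1/(-404/411 - 1/411*18) = 1/(-404/411 - 6/137) = 1/(-422/411) = -411/422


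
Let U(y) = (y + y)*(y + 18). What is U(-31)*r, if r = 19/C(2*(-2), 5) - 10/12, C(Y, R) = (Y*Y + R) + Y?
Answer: 11687/51 ≈ 229.16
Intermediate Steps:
C(Y, R) = R + Y + Y² (C(Y, R) = (Y² + R) + Y = (R + Y²) + Y = R + Y + Y²)
U(y) = 2*y*(18 + y) (U(y) = (2*y)*(18 + y) = 2*y*(18 + y))
r = 29/102 (r = 19/(5 + 2*(-2) + (2*(-2))²) - 10/12 = 19/(5 - 4 + (-4)²) - 10*1/12 = 19/(5 - 4 + 16) - ⅚ = 19/17 - ⅚ = 29/102 ≈ 0.28431)
U(-31)*r = (2*(-31)*(18 - 31))*(29/102) = (2*(-31)*(-13))*(29/102) = 806*(29/102) = 11687/51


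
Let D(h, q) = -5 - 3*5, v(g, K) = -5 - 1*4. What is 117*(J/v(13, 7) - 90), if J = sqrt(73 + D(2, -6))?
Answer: -10530 - 13*sqrt(53) ≈ -10625.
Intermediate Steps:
v(g, K) = -9 (v(g, K) = -5 - 4 = -9)
D(h, q) = -20 (D(h, q) = -5 - 15 = -20)
J = sqrt(53) (J = sqrt(73 - 20) = sqrt(53) ≈ 7.2801)
117*(J/v(13, 7) - 90) = 117*(sqrt(53)/(-9) - 90) = 117*(sqrt(53)*(-1/9) - 90) = 117*(-sqrt(53)/9 - 90) = 117*(-90 - sqrt(53)/9) = -10530 - 13*sqrt(53)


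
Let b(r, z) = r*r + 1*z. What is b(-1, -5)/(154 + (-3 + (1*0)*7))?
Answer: -4/151 ≈ -0.026490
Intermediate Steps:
b(r, z) = z + r² (b(r, z) = r² + z = z + r²)
b(-1, -5)/(154 + (-3 + (1*0)*7)) = (-5 + (-1)²)/(154 + (-3 + (1*0)*7)) = (-5 + 1)/(154 + (-3 + 0*7)) = -4/(154 + (-3 + 0)) = -4/(154 - 3) = -4/151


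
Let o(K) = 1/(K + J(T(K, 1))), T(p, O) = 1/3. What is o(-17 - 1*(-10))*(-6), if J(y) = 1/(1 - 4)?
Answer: 9/11 ≈ 0.81818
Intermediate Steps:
T(p, O) = ⅓
J(y) = -⅓ (J(y) = 1/(-3) = -⅓)
o(K) = 1/(-⅓ + K) (o(K) = 1/(K - ⅓) = 1/(-⅓ + K))
o(-17 - 1*(-10))*(-6) = (3/(-1 + 3*(-17 - 1*(-10))))*(-6) = (3/(-1 + 3*(-17 + 10)))*(-6) = (3/(-1 + 3*(-7)))*(-6) = (3/(-1 - 21))*(-6) = (3/(-22))*(-6) = (3*(-1/22))*(-6) = -3/22*(-6) = 9/11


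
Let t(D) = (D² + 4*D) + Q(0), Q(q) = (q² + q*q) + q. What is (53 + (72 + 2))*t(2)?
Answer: 1524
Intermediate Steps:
Q(q) = q + 2*q² (Q(q) = (q² + q²) + q = 2*q² + q = q + 2*q²)
t(D) = D² + 4*D (t(D) = (D² + 4*D) + 0*(1 + 2*0) = (D² + 4*D) + 0*(1 + 0) = (D² + 4*D) + 0*1 = (D² + 4*D) + 0 = D² + 4*D)
(53 + (72 + 2))*t(2) = (53 + (72 + 2))*(2*(4 + 2)) = (53 + 74)*(2*6) = 127*12 = 1524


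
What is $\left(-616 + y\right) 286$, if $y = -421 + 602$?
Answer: $-124410$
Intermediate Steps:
$y = 181$
$\left(-616 + y\right) 286 = \left(-616 + 181\right) 286 = \left(-435\right) 286 = -124410$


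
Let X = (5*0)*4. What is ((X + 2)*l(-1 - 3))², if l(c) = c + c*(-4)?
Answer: 576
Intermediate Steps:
l(c) = -3*c (l(c) = c - 4*c = -3*c)
X = 0 (X = 0*4 = 0)
((X + 2)*l(-1 - 3))² = ((0 + 2)*(-3*(-1 - 3)))² = (2*(-3*(-4)))² = (2*12)² = 24² = 576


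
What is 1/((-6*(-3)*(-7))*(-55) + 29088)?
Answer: 1/36018 ≈ 2.7764e-5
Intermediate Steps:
1/((-6*(-3)*(-7))*(-55) + 29088) = 1/((18*(-7))*(-55) + 29088) = 1/(-126*(-55) + 29088) = 1/(6930 + 29088) = 1/36018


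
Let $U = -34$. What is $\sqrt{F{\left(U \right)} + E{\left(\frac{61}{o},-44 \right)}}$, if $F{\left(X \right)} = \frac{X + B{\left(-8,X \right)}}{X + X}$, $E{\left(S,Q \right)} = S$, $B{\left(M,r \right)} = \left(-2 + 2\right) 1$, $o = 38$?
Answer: $\frac{2 \sqrt{190}}{19} \approx 1.451$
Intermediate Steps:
$B{\left(M,r \right)} = 0$ ($B{\left(M,r \right)} = 0 \cdot 1 = 0$)
$F{\left(X \right)} = \frac{1}{2}$ ($F{\left(X \right)} = \frac{X + 0}{X + X} = \frac{X}{2 X} = X \frac{1}{2 X} = \frac{1}{2}$)
$\sqrt{F{\left(U \right)} + E{\left(\frac{61}{o},-44 \right)}} = \sqrt{\frac{1}{2} + \frac{61}{38}} = \sqrt{\frac{40}{19}} = \frac{2 \sqrt{190}}{19}$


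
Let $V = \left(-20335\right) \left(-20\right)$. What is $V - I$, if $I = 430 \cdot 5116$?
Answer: $-1793180$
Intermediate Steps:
$I = 2199880$
$V = 406700$
$V - I = 406700 - 2199880 = -1793180$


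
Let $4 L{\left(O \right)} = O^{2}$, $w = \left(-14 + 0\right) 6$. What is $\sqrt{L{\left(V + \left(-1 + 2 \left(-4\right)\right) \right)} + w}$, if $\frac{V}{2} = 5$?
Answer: $\frac{i \sqrt{335}}{2} \approx 9.1515 i$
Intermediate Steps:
$w = -84$ ($w = \left(-14\right) 6 = -84$)
$V = 10$ ($V = 2 \cdot 5 = 10$)
$L{\left(O \right)} = \frac{O^{2}}{4}$
$\sqrt{L{\left(V + \left(-1 + 2 \left(-4\right)\right) \right)} + w} = \sqrt{\frac{\left(10 + \left(-1 + 2 \left(-4\right)\right)\right)^{2}}{4} - 84} = \sqrt{\frac{\left(10 - 9\right)^{2}}{4} - 84} = \sqrt{\frac{1^{2}}{4} - 84} = \sqrt{\frac{1}{4} \cdot 1 - 84} = \sqrt{\frac{1}{4} - 84} = \sqrt{- \frac{335}{4}} = \frac{i \sqrt{335}}{2}$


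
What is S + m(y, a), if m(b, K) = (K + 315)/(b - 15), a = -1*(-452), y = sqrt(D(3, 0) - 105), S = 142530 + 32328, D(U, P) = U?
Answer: 19055687/109 - 767*I*sqrt(102)/327 ≈ 1.7482e+5 - 23.689*I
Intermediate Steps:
S = 174858
y = I*sqrt(102) (y = sqrt(3 - 105) = sqrt(-102) = I*sqrt(102) ≈ 10.1*I)
a = 452
m(b, K) = (315 + K)/(-15 + b)
S + m(y, a) = 174858 + (315 + 452)/(-15 + I*sqrt(102)) = 174858 + 767/(-15 + I*sqrt(102))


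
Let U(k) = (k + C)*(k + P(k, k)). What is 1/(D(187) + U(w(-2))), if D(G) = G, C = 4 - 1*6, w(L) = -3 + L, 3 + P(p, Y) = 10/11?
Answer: 11/2603 ≈ 0.0042259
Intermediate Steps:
P(p, Y) = -23/11 (P(p, Y) = -3 + 10/11 = -23/11)
C = -2 (C = 4 - 6 = -2)
U(k) = (-2 + k)*(-23/11 + k) (U(k) = (k - 2)*(k - 23/11) = (-2 + k)*(-23/11 + k))
1/(D(187) + U(w(-2))) = 1/(187 + (46/11 + (-3 - 2)**2 - 45*(-3 - 2)/11)) = 1/(187 + (46/11 + (-5)**2 - 45/11*(-5))) = 1/(187 + (46/11 + 25 + 225/11)) = 1/(187 + 546/11) = 1/(2603/11) = 11/2603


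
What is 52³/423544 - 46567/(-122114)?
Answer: 4611672345/6465081502 ≈ 0.71332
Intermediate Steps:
52³/423544 - 46567/(-122114) = 140608*(1/423544) - 46567*(-1/122114) = 17576/52943 + 46567/122114 = 4611672345/6465081502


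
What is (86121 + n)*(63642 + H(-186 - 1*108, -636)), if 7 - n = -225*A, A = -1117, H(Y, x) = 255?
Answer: -10555592709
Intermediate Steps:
n = -251318 (n = 7 - (-225)*(-1117) = 7 - 1*251325 = 7 - 251325 = -251318)
(86121 + n)*(63642 + H(-186 - 1*108, -636)) = (86121 - 251318)*(63642 + 255) = -165197*63897 = -10555592709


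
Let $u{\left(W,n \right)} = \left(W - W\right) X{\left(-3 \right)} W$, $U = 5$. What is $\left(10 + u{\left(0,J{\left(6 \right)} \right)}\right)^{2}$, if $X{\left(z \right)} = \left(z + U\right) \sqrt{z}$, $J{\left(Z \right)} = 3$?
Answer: $100$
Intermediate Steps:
$X{\left(z \right)} = \sqrt{z} \left(5 + z\right)$ ($X{\left(z \right)} = \left(z + 5\right) \sqrt{z} = \left(5 + z\right) \sqrt{z} = \sqrt{z} \left(5 + z\right)$)
$u{\left(W,n \right)} = 0$ ($u{\left(W,n \right)} = \left(W - W\right) \sqrt{-3} \left(5 - 3\right) W = 0 i \sqrt{3} \cdot 2 W = 0 \cdot 2 i \sqrt{3} W = 0 W = 0$)
$\left(10 + u{\left(0,J{\left(6 \right)} \right)}\right)^{2} = \left(10 + 0\right)^{2} = 10^{2} = 100$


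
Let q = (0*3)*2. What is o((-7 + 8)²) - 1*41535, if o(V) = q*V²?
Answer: -41535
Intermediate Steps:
q = 0 (q = 0*2 = 0)
o(V) = 0 (o(V) = 0*V² = 0)
o((-7 + 8)²) - 1*41535 = 0 - 1*41535 = 0 - 41535 = -41535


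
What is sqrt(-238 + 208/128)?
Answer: I*sqrt(3782)/4 ≈ 15.374*I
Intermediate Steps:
sqrt(-238 + 208/128) = sqrt(-238 + 208*(1/128)) = sqrt(-238 + 13/8) = sqrt(-1891/8) = I*sqrt(3782)/4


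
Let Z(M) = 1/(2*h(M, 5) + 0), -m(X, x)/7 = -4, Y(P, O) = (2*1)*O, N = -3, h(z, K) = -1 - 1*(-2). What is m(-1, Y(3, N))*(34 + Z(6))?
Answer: 966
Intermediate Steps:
h(z, K) = 1 (h(z, K) = -1 + 2 = 1)
Y(P, O) = 2*O
m(X, x) = 28 (m(X, x) = -7*(-4) = 28)
Z(M) = ½ (Z(M) = 1/(2*1 + 0) = 1/(2 + 0) = 1/2 = ½)
m(-1, Y(3, N))*(34 + Z(6)) = 28*(34 + ½) = 28*(69/2) = 966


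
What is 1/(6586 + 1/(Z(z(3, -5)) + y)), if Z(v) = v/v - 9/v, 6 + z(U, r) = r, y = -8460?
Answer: 93040/612761429 ≈ 0.00015184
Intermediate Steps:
z(U, r) = -6 + r
Z(v) = 1 - 9/v
1/(6586 + 1/(Z(z(3, -5)) + y)) = 1/(6586 + 1/((-9 + (-6 - 5))/(-6 - 5) - 8460)) = 1/(6586 + 1/((-9 - 11)/(-11) - 8460)) = 1/(6586 + 1/(-1/11*(-20) - 8460)) = 1/(6586 + 1/(20/11 - 8460)) = 1/(6586 + 1/(-93040/11)) = 1/(6586 - 11/93040) = 1/(612761429/93040) = 93040/612761429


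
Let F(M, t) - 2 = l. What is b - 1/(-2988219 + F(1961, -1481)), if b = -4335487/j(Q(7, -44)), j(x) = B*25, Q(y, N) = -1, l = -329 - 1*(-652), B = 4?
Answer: -6476987797139/149394700 ≈ -43355.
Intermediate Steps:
l = 323 (l = -329 + 652 = 323)
F(M, t) = 325 (F(M, t) = 2 + 323 = 325)
j(x) = 100 (j(x) = 4*25 = 100)
b = -4335487/100 ≈ -43355.
b - 1/(-2988219 + F(1961, -1481)) = -4335487/100 - 1/(-2988219 + 325) = -4335487/100 - 1/(-2987894) = -4335487/100 - 1*(-1/2987894) = -4335487/100 + 1/2987894 = -6476987797139/149394700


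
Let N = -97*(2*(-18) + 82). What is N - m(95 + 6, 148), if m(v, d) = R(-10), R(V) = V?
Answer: -4452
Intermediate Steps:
m(v, d) = -10
N = -4462 (N = -97*(-36 + 82) = -97*46 = -4462)
N - m(95 + 6, 148) = -4462 - 1*(-10) = -4462 + 10 = -4452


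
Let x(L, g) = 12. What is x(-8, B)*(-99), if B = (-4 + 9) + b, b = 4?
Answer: -1188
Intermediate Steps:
B = 9 (B = (-4 + 9) + 4 = 5 + 4 = 9)
x(-8, B)*(-99) = 12*(-99) = -1188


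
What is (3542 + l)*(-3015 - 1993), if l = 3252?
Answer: -34024352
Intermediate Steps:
(3542 + l)*(-3015 - 1993) = (3542 + 3252)*(-3015 - 1993) = 6794*(-5008) = -34024352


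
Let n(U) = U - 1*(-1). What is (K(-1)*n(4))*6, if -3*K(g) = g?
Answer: 10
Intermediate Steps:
K(g) = -g/3
n(U) = 1 + U (n(U) = U + 1 = 1 + U)
(K(-1)*n(4))*6 = ((-⅓*(-1))*(1 + 4))*6 = ((⅓)*5)*6 = (5/3)*6 = 10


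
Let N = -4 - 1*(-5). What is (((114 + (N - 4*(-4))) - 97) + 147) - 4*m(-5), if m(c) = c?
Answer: 201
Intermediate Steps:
N = 1 (N = -4 + 5 = 1)
(((114 + (N - 4*(-4))) - 97) + 147) - 4*m(-5) = (((114 + (1 - 4*(-4))) - 97) + 147) - 4*(-5) = (((114 + (1 + 16)) - 97) + 147) + 20 = (((114 + 17) - 97) + 147) + 20 = ((131 - 97) + 147) + 20 = (34 + 147) + 20 = 181 + 20 = 201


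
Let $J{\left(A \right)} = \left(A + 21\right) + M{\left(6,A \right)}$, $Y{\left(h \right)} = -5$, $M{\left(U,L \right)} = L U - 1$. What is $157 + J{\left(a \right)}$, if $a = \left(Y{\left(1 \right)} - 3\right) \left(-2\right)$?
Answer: $289$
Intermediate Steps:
$M{\left(U,L \right)} = -1 + L U$
$a = 16$ ($a = \left(-5 - 3\right) \left(-2\right) = \left(-8\right) \left(-2\right) = 16$)
$J{\left(A \right)} = 20 + 7 A$ ($J{\left(A \right)} = \left(A + 21\right) + \left(-1 + A 6\right) = \left(21 + A\right) + \left(-1 + 6 A\right) = 20 + 7 A$)
$157 + J{\left(a \right)} = 157 + \left(20 + 7 \cdot 16\right) = 157 + \left(20 + 112\right) = 157 + 132 = 289$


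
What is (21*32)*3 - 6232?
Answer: -4216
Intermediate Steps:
(21*32)*3 - 6232 = 672*3 - 6232 = 2016 - 6232 = -4216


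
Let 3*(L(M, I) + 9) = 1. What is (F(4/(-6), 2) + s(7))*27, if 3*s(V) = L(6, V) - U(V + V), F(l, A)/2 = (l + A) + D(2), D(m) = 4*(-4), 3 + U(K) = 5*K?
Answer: -1473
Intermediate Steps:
L(M, I) = -26/3 (L(M, I) = -9 + (1/3)*1 = -9 + 1/3 = -26/3)
U(K) = -3 + 5*K
D(m) = -16
F(l, A) = -32 + 2*A + 2*l (F(l, A) = 2*((l + A) - 16) = 2*((A + l) - 16) = 2*(-16 + A + l) = -32 + 2*A + 2*l)
s(V) = -17/9 - 10*V/3 (s(V) = (-26/3 - (-3 + 5*(V + V)))/3 = (-26/3 - (-3 + 5*(2*V)))/3 = (-26/3 - (-3 + 10*V))/3 = (-26/3 + (3 - 10*V))/3 = (-17/3 - 10*V)/3 = -17/9 - 10*V/3)
(F(4/(-6), 2) + s(7))*27 = ((-32 + 2*2 + 2*(4/(-6))) + (-17/9 - 10/3*7))*27 = ((-32 + 4 + 2*(4*(-1/6))) + (-17/9 - 70/3))*27 = ((-32 + 4 + 2*(-2/3)) - 227/9)*27 = ((-32 + 4 - 4/3) - 227/9)*27 = (-88/3 - 227/9)*27 = -491/9*27 = -1473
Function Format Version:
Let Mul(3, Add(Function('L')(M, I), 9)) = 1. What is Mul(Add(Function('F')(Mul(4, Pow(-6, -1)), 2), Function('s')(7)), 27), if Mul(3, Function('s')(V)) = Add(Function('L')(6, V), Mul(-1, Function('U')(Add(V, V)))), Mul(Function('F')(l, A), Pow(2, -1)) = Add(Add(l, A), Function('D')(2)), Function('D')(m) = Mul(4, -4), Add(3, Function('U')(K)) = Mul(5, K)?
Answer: -1473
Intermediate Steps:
Function('L')(M, I) = Rational(-26, 3) (Function('L')(M, I) = Add(-9, Mul(Rational(1, 3), 1)) = Add(-9, Rational(1, 3)) = Rational(-26, 3))
Function('U')(K) = Add(-3, Mul(5, K))
Function('D')(m) = -16
Function('F')(l, A) = Add(-32, Mul(2, A), Mul(2, l)) (Function('F')(l, A) = Mul(2, Add(Add(l, A), -16)) = Mul(2, Add(Add(A, l), -16)) = Mul(2, Add(-16, A, l)) = Add(-32, Mul(2, A), Mul(2, l)))
Function('s')(V) = Add(Rational(-17, 9), Mul(Rational(-10, 3), V)) (Function('s')(V) = Mul(Rational(1, 3), Add(Rational(-26, 3), Mul(-1, Add(-3, Mul(5, Add(V, V)))))) = Mul(Rational(1, 3), Add(Rational(-26, 3), Mul(-1, Add(-3, Mul(5, Mul(2, V)))))) = Mul(Rational(1, 3), Add(Rational(-26, 3), Mul(-1, Add(-3, Mul(10, V))))) = Mul(Rational(1, 3), Add(Rational(-26, 3), Add(3, Mul(-10, V)))) = Mul(Rational(1, 3), Add(Rational(-17, 3), Mul(-10, V))) = Add(Rational(-17, 9), Mul(Rational(-10, 3), V)))
Mul(Add(Function('F')(Mul(4, Pow(-6, -1)), 2), Function('s')(7)), 27) = Mul(Add(Add(-32, Mul(2, 2), Mul(2, Mul(4, Pow(-6, -1)))), Add(Rational(-17, 9), Mul(Rational(-10, 3), 7))), 27) = Mul(Add(Add(-32, 4, Mul(2, Mul(4, Rational(-1, 6)))), Add(Rational(-17, 9), Rational(-70, 3))), 27) = Mul(Add(Add(-32, 4, Mul(2, Rational(-2, 3))), Rational(-227, 9)), 27) = Mul(Add(Add(-32, 4, Rational(-4, 3)), Rational(-227, 9)), 27) = Mul(Add(Rational(-88, 3), Rational(-227, 9)), 27) = Mul(Rational(-491, 9), 27) = -1473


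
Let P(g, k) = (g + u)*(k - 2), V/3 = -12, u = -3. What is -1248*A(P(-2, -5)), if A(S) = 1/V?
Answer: 104/3 ≈ 34.667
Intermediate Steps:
V = -36 (V = 3*(-12) = -36)
P(g, k) = (-3 + g)*(-2 + k) (P(g, k) = (g - 3)*(k - 2) = (-3 + g)*(-2 + k))
A(S) = -1/36 (A(S) = 1/(-36) = -1/36)
-1248*A(P(-2, -5)) = -1248*(-1/36) = 104/3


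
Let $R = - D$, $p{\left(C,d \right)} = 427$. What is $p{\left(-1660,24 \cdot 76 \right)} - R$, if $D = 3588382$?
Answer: $3588809$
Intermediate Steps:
$R = -3588382$ ($R = \left(-1\right) 3588382 = -3588382$)
$p{\left(-1660,24 \cdot 76 \right)} - R = 427 - -3588382 = 427 + 3588382 = 3588809$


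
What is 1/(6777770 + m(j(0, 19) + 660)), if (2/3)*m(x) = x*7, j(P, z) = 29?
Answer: 2/13570009 ≈ 1.4738e-7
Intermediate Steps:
m(x) = 21*x/2 (m(x) = 3*(x*7)/2 = 3*(7*x)/2 = 21*x/2)
1/(6777770 + m(j(0, 19) + 660)) = 1/(6777770 + 21*(29 + 660)/2) = 1/(6777770 + (21/2)*689) = 1/(6777770 + 14469/2) = 1/(13570009/2) = 2/13570009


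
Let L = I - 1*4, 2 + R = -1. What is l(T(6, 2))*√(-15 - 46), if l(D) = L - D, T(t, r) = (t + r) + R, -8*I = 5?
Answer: -77*I*√61/8 ≈ -75.174*I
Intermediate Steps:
R = -3 (R = -2 - 1 = -3)
I = -5/8 (I = -⅛*5 = -5/8 ≈ -0.62500)
T(t, r) = -3 + r + t (T(t, r) = (t + r) - 3 = (r + t) - 3 = -3 + r + t)
L = -37/8 (L = -5/8 - 1*4 = -5/8 - 4 = -37/8 ≈ -4.6250)
l(D) = -37/8 - D
l(T(6, 2))*√(-15 - 46) = (-37/8 - (-3 + 2 + 6))*√(-15 - 46) = (-37/8 - 1*5)*√(-61) = (-37/8 - 5)*(I*√61) = -77*I*√61/8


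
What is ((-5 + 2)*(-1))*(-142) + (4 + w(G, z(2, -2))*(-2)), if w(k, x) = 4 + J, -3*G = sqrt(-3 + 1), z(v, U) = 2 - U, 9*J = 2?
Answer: -3874/9 ≈ -430.44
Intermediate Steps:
J = 2/9 (J = (1/9)*2 = 2/9 ≈ 0.22222)
G = -I*sqrt(2)/3 (G = -sqrt(-3 + 1)/3 = -I*sqrt(2)/3 ≈ -0.4714*I)
w(k, x) = 38/9 (w(k, x) = 4 + 2/9 = 38/9)
((-5 + 2)*(-1))*(-142) + (4 + w(G, z(2, -2))*(-2)) = ((-5 + 2)*(-1))*(-142) + (4 + (38/9)*(-2)) = -3*(-1)*(-142) + (4 - 76/9) = 3*(-142) - 40/9 = -426 - 40/9 = -3874/9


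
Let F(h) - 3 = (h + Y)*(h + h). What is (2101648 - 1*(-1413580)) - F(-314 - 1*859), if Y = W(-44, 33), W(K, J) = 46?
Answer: 871283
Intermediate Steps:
Y = 46
F(h) = 3 + 2*h*(46 + h) (F(h) = 3 + (h + 46)*(h + h) = 3 + (46 + h)*(2*h) = 3 + 2*h*(46 + h))
(2101648 - 1*(-1413580)) - F(-314 - 1*859) = (2101648 - 1*(-1413580)) - (3 + 2*(-314 - 1*859)**2 + 92*(-314 - 1*859)) = (2101648 + 1413580) - (3 + 2*(-314 - 859)**2 + 92*(-314 - 859)) = 3515228 - (3 + 2*(-1173)**2 + 92*(-1173)) = 3515228 - (3 + 2*1375929 - 107916) = 3515228 - (3 + 2751858 - 107916) = 3515228 - 1*2643945 = 3515228 - 2643945 = 871283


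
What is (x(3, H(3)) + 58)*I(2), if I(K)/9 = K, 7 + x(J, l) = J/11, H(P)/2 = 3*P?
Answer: 10152/11 ≈ 922.91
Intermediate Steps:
H(P) = 6*P (H(P) = 2*(3*P) = 6*P)
x(J, l) = -7 + J/11
I(K) = 9*K
(x(3, H(3)) + 58)*I(2) = ((-7 + (1/11)*3) + 58)*(9*2) = ((-7 + 3/11) + 58)*18 = (-74/11 + 58)*18 = (564/11)*18 = 10152/11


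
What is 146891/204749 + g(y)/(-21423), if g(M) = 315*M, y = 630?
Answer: -12495197719/1462112609 ≈ -8.5460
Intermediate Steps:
146891/204749 + g(y)/(-21423) = 146891/204749 + (315*630)/(-21423) = 146891*(1/204749) + 198450*(-1/21423) = 146891/204749 - 66150/7141 = -12495197719/1462112609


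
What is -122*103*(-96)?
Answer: 1206336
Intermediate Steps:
-122*103*(-96) = -12566*(-96) = 1206336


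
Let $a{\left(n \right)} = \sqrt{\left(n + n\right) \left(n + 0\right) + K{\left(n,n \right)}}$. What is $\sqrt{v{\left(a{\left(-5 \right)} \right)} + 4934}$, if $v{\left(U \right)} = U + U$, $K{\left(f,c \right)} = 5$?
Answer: $\sqrt{4934 + 2 \sqrt{55}} \approx 70.348$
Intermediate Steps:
$a{\left(n \right)} = \sqrt{5 + 2 n^{2}}$ ($a{\left(n \right)} = \sqrt{\left(n + n\right) \left(n + 0\right) + 5} = \sqrt{2 n n + 5} = \sqrt{2 n^{2} + 5} = \sqrt{5 + 2 n^{2}}$)
$v{\left(U \right)} = 2 U$
$\sqrt{v{\left(a{\left(-5 \right)} \right)} + 4934} = \sqrt{2 \sqrt{5 + 2 \left(-5\right)^{2}} + 4934} = \sqrt{2 \sqrt{5 + 2 \cdot 25} + 4934} = \sqrt{2 \sqrt{5 + 50} + 4934} = \sqrt{2 \sqrt{55} + 4934} = \sqrt{4934 + 2 \sqrt{55}}$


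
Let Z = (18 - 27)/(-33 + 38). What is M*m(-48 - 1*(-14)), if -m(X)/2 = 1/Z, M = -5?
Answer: -50/9 ≈ -5.5556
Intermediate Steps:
Z = -9/5 ≈ -1.8000
m(X) = 10/9 (m(X) = -2/(-9/5) = -2*(-5/9) = 10/9)
M*m(-48 - 1*(-14)) = -5*10/9 = -50/9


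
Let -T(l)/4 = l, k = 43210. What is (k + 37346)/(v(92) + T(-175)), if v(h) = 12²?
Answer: 20139/211 ≈ 95.446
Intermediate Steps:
T(l) = -4*l
v(h) = 144
(k + 37346)/(v(92) + T(-175)) = (43210 + 37346)/(144 - 4*(-175)) = 80556/(144 + 700) = 80556/844 = 80556*(1/844) = 20139/211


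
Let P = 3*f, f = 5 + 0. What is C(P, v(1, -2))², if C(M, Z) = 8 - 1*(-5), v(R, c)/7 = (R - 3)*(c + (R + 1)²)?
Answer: 169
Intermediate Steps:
f = 5
v(R, c) = 7*(-3 + R)*(c + (1 + R)²) (v(R, c) = 7*((R - 3)*(c + (R + 1)²)) = 7*((-3 + R)*(c + (1 + R)²)) = 7*(-3 + R)*(c + (1 + R)²))
P = 15 (P = 3*5 = 15)
C(M, Z) = 13 (C(M, Z) = 8 + 5 = 13)
C(P, v(1, -2))² = 13² = 169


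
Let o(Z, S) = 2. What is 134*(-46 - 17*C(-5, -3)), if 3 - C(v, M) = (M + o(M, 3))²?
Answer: -10720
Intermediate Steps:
C(v, M) = 3 - (2 + M)² (C(v, M) = 3 - (M + 2)² = 3 - (2 + M)²)
134*(-46 - 17*C(-5, -3)) = 134*(-46 - 17*(3 - (2 - 3)²)) = 134*(-46 - 17*(3 - 1*(-1)²)) = 134*(-46 - 17*(3 - 1*1)) = 134*(-46 - 17*(3 - 1)) = 134*(-46 - 17*2) = 134*(-46 - 34) = 134*(-80) = -10720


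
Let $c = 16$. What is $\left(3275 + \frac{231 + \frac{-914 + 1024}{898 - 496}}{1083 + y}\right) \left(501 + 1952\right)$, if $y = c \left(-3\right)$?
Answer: $\frac{1671378805283}{208035} \approx 8.0341 \cdot 10^{6}$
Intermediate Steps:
$y = -48$ ($y = 16 \left(-3\right) = -48$)
$\left(3275 + \frac{231 + \frac{-914 + 1024}{898 - 496}}{1083 + y}\right) \left(501 + 1952\right) = \left(3275 + \frac{231 + \frac{-914 + 1024}{898 - 496}}{1083 - 48}\right) \left(501 + 1952\right) = \left(3275 + \frac{231 + \frac{110}{402}}{1035}\right) 2453 = \left(3275 + \left(231 + 110 \cdot \frac{1}{402}\right) \frac{1}{1035}\right) 2453 = \left(3275 + \left(231 + \frac{55}{201}\right) \frac{1}{1035}\right) 2453 = \left(3275 + \frac{46486}{201} \cdot \frac{1}{1035}\right) 2453 = \left(3275 + \frac{46486}{208035}\right) 2453 = \frac{681361111}{208035} \cdot 2453 = \frac{1671378805283}{208035}$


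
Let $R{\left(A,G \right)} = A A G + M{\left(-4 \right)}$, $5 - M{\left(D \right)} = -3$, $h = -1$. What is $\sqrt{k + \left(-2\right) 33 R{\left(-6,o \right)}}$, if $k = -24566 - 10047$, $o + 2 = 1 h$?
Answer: $i \sqrt{28013} \approx 167.37 i$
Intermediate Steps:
$M{\left(D \right)} = 8$ ($M{\left(D \right)} = 5 - -3 = 5 + 3 = 8$)
$o = -3$ ($o = -2 + 1 \left(-1\right) = -2 - 1 = -3$)
$R{\left(A,G \right)} = 8 + G A^{2}$ ($R{\left(A,G \right)} = A A G + 8 = A^{2} G + 8 = G A^{2} + 8 = 8 + G A^{2}$)
$k = -34613$ ($k = -24566 - 10047 = -34613$)
$\sqrt{k + \left(-2\right) 33 R{\left(-6,o \right)}} = \sqrt{-34613 + \left(-2\right) 33 \left(8 - 3 \left(-6\right)^{2}\right)} = \sqrt{-34613 - 66 \left(8 - 108\right)} = \sqrt{-34613 - -6600} = \sqrt{-34613 + 6600} = \sqrt{-28013} = i \sqrt{28013}$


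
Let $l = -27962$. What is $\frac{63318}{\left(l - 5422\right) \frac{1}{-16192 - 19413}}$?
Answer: $\frac{375739565}{5564} \approx 67531.0$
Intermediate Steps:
$\frac{63318}{\left(l - 5422\right) \frac{1}{-16192 - 19413}} = \frac{63318}{\left(-27962 - 5422\right) \frac{1}{-16192 - 19413}} = \frac{63318}{\left(-33384\right) \frac{1}{-35605}} = \frac{63318}{\left(-33384\right) \left(- \frac{1}{35605}\right)} = \frac{63318}{\frac{33384}{35605}} = 63318 \cdot \frac{35605}{33384} = \frac{375739565}{5564}$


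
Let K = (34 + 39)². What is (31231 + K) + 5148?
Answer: 41708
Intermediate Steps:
K = 5329 (K = 73² = 5329)
(31231 + K) + 5148 = (31231 + 5329) + 5148 = 36560 + 5148 = 41708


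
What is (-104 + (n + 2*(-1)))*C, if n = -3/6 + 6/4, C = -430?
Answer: 45150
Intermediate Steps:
n = 1 (n = -3*1/6 + 6*(1/4) = -1/2 + 3/2 = 1)
(-104 + (n + 2*(-1)))*C = (-104 + (1 + 2*(-1)))*(-430) = (-104 + (1 - 2))*(-430) = (-104 - 1)*(-430) = -105*(-430) = 45150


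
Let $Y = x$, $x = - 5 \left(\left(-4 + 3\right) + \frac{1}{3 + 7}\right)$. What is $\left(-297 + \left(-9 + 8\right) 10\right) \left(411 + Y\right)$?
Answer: $- \frac{255117}{2} \approx -1.2756 \cdot 10^{5}$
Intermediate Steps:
$x = \frac{9}{2}$ ($x = - 5 \left(-1 + \frac{1}{10}\right) = \left(-5\right) \left(- \frac{9}{10}\right) = \frac{9}{2} \approx 4.5$)
$Y = \frac{9}{2} \approx 4.5$
$\left(-297 + \left(-9 + 8\right) 10\right) \left(411 + Y\right) = \left(-297 + \left(-9 + 8\right) 10\right) \left(411 + \frac{9}{2}\right) = \left(-297 - 10\right) \frac{831}{2} = \left(-307\right) \frac{831}{2} = - \frac{255117}{2}$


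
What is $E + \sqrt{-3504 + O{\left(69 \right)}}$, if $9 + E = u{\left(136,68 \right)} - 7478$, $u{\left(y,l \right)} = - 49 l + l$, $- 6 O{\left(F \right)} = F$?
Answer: $-10751 + \frac{i \sqrt{14062}}{2} \approx -10751.0 + 59.292 i$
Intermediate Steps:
$O{\left(F \right)} = - \frac{F}{6}$
$u{\left(y,l \right)} = - 48 l$
$E = -10751$ ($E = -9 - 10742 = -10751$)
$E + \sqrt{-3504 + O{\left(69 \right)}} = -10751 + \sqrt{-3504 - \frac{23}{2}} = -10751 + \sqrt{- \frac{7031}{2}} = -10751 + \frac{i \sqrt{14062}}{2}$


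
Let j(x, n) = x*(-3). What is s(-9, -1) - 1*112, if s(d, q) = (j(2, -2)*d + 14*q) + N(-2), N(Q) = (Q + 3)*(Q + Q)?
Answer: -76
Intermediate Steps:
j(x, n) = -3*x
N(Q) = 2*Q*(3 + Q) (N(Q) = (3 + Q)*(2*Q) = 2*Q*(3 + Q))
s(d, q) = -4 - 6*d + 14*q (s(d, q) = ((-3*2)*d + 14*q) + 2*(-2)*(3 - 2) = (-6*d + 14*q) + 2*(-2)*1 = (-6*d + 14*q) - 4 = -4 - 6*d + 14*q)
s(-9, -1) - 1*112 = (-4 - 6*(-9) + 14*(-1)) - 1*112 = (-4 + 54 - 14) - 112 = 36 - 112 = -76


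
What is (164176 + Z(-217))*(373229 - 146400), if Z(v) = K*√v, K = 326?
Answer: 37239877904 + 73946254*I*√217 ≈ 3.724e+10 + 1.0893e+9*I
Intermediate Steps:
Z(v) = 326*√v
(164176 + Z(-217))*(373229 - 146400) = (164176 + 326*√(-217))*(373229 - 146400) = (164176 + 326*(I*√217))*226829 = (164176 + 326*I*√217)*226829 = 37239877904 + 73946254*I*√217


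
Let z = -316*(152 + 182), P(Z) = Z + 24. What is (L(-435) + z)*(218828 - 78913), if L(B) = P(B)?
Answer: -14824693825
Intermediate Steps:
P(Z) = 24 + Z
L(B) = 24 + B
z = -105544 (z = -316*334 = -105544)
(L(-435) + z)*(218828 - 78913) = ((24 - 435) - 105544)*(218828 - 78913) = (-411 - 105544)*139915 = -105955*139915 = -14824693825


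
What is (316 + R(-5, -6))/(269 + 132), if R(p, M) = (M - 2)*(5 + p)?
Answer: 316/401 ≈ 0.78803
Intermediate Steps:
R(p, M) = (-2 + M)*(5 + p)
(316 + R(-5, -6))/(269 + 132) = (316 + (-10 - 2*(-5) + 5*(-6) - 6*(-5)))/(269 + 132) = (316 + (-10 + 10 - 30 + 30))/401 = (316 + 0)*(1/401) = 316*(1/401) = 316/401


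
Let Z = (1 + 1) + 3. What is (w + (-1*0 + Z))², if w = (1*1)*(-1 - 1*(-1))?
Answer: 25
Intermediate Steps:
Z = 5 (Z = 2 + 3 = 5)
w = 0 (w = 1*(-1 + 1) = 1*0 = 0)
(w + (-1*0 + Z))² = (0 + (-1*0 + 5))² = (0 + (0 + 5))² = (0 + 5)² = 5² = 25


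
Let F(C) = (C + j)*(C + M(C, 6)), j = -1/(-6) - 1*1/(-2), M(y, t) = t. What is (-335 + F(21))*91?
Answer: 22750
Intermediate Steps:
j = ⅔ (j = -1*(-⅙) - 1*(-½) = ⅙ + ½ = ⅔ ≈ 0.66667)
F(C) = (6 + C)*(⅔ + C) (F(C) = (C + ⅔)*(C + 6) = (⅔ + C)*(6 + C) = (6 + C)*(⅔ + C))
(-335 + F(21))*91 = (-335 + (4 + 21² + (20/3)*21))*91 = (-335 + (4 + 441 + 140))*91 = (-335 + 585)*91 = 250*91 = 22750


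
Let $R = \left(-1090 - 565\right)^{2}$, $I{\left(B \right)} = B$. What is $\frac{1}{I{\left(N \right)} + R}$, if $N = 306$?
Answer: $\frac{1}{2739331} \approx 3.6505 \cdot 10^{-7}$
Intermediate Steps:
$R = 2739025$ ($R = \left(-1655\right)^{2} = 2739025$)
$\frac{1}{I{\left(N \right)} + R} = \frac{1}{306 + 2739025} = \frac{1}{2739331}$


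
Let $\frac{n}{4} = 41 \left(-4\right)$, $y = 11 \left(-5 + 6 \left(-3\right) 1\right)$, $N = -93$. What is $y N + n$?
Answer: $22873$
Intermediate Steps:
$y = -253$ ($y = 11 \left(-5 - 18\right) = 11 \left(-23\right) = -253$)
$n = -656$ ($n = 4 \cdot 41 \left(-4\right) = 4 \left(-164\right) = -656$)
$y N + n = \left(-253\right) \left(-93\right) - 656 = 23529 - 656 = 22873$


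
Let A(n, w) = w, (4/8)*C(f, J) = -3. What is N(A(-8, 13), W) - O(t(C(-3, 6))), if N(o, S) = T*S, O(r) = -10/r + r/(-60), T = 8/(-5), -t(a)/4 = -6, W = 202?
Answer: -19343/60 ≈ -322.38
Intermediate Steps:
C(f, J) = -6 (C(f, J) = 2*(-3) = -6)
t(a) = 24 (t(a) = -4*(-6) = 24)
T = -8/5 (T = 8*(-⅕) = -8/5 ≈ -1.6000)
O(r) = -10/r - r/60 (O(r) = -10/r + r*(-1/60) = -10/r - r/60)
N(o, S) = -8*S/5
N(A(-8, 13), W) - O(t(C(-3, 6))) = -8/5*202 - (-10/24 - 1/60*24) = -1616/5 - (-10*1/24 - ⅖) = -1616/5 - (-5/12 - ⅖) = -1616/5 - 1*(-49/60) = -1616/5 + 49/60 = -19343/60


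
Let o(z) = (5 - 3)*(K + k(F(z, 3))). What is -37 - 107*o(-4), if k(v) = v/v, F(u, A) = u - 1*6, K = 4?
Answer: -1107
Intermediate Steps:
F(u, A) = -6 + u (F(u, A) = u - 6 = -6 + u)
k(v) = 1
o(z) = 10 (o(z) = (5 - 3)*(4 + 1) = 2*5 = 10)
-37 - 107*o(-4) = -37 - 107*10 = -37 - 1070 = -1107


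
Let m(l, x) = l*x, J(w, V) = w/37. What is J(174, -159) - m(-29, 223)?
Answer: 239453/37 ≈ 6471.7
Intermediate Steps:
J(w, V) = w/37 (J(w, V) = w*(1/37) = w/37)
J(174, -159) - m(-29, 223) = (1/37)*174 - (-29)*223 = 174/37 - 1*(-6467) = 174/37 + 6467 = 239453/37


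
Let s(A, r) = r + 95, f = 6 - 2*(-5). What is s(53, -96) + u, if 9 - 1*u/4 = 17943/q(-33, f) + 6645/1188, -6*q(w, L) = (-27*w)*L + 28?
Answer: 15121892/353529 ≈ 42.774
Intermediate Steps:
f = 16 (f = 6 + 10 = 16)
s(A, r) = 95 + r
q(w, L) = -14/3 + 9*L*w/2 (q(w, L) = -((-27*w)*L + 28)/6 = -(-27*L*w + 28)/6 = -(28 - 27*L*w)/6 = -14/3 + 9*L*w/2)
u = 15475421/353529 (u = 36 - 4*(17943/(-14/3 + (9/2)*16*(-33)) + 6645/1188) = 36 - 4*(17943/(-14/3 - 2376) + 6645*(1/1188)) = 36 - 4*(17943/(-7142/3) + 2215/396) = 36 - 4*(17943*(-3/7142) + 2215/396) = 36 - 4*(-53829/7142 + 2215/396) = 36 - 4*(-2748377/1414116) = 36 + 2748377/353529 = 15475421/353529 ≈ 43.774)
s(53, -96) + u = (95 - 96) + 15475421/353529 = -1 + 15475421/353529 = 15121892/353529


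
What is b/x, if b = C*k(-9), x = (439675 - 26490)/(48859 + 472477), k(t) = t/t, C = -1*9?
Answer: -4692024/413185 ≈ -11.356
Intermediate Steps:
C = -9
k(t) = 1
x = 413185/521336 ≈ 0.79255
b = -9 (b = -9*1 = -9)
b/x = -9/413185/521336 = -9*521336/413185 = -4692024/413185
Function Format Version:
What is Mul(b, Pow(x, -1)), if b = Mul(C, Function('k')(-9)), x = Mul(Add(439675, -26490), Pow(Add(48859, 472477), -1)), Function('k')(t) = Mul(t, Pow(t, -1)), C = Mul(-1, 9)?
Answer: Rational(-4692024, 413185) ≈ -11.356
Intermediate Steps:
C = -9
Function('k')(t) = 1
x = Rational(413185, 521336) (x = Mul(413185, Pow(521336, -1)) = Mul(413185, Rational(1, 521336)) = Rational(413185, 521336) ≈ 0.79255)
b = -9 (b = Mul(-9, 1) = -9)
Mul(b, Pow(x, -1)) = Mul(-9, Pow(Rational(413185, 521336), -1)) = Mul(-9, Rational(521336, 413185)) = Rational(-4692024, 413185)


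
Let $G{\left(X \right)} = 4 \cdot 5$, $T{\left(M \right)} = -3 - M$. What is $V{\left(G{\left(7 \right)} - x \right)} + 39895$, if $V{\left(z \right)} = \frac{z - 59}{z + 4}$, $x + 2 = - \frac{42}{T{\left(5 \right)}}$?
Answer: $\frac{3311116}{83} \approx 39893.0$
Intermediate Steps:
$x = \frac{13}{4}$ ($x = -2 - \frac{42}{-3 - 5} = -2 - \frac{42}{-8} = -2 - - \frac{21}{4} = -2 + \frac{21}{4} = \frac{13}{4} \approx 3.25$)
$G{\left(X \right)} = 20$
$V{\left(z \right)} = \frac{-59 + z}{4 + z}$
$V{\left(G{\left(7 \right)} - x \right)} + 39895 = \frac{-59 + \left(20 - \frac{13}{4}\right)}{4 + \left(20 - \frac{13}{4}\right)} + 39895 = \frac{-59 + \frac{67}{4}}{4 + \frac{67}{4}} + 39895 = \frac{1}{\frac{83}{4}} \left(- \frac{169}{4}\right) + 39895 = \frac{4}{83} \left(- \frac{169}{4}\right) + 39895 = - \frac{169}{83} + 39895 = \frac{3311116}{83}$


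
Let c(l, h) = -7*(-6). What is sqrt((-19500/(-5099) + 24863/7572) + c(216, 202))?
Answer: sqrt(18301299701244891)/19304814 ≈ 7.0077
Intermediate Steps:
c(l, h) = 42
sqrt((-19500/(-5099) + 24863/7572) + c(216, 202)) = sqrt((-19500/(-5099) + 24863/7572) + 42) = sqrt((-19500*(-1/5099) + 24863*(1/7572)) + 42) = sqrt((19500/5099 + 24863/7572) + 42) = sqrt(274430437/38609628 + 42) = sqrt(1896034813/38609628) = sqrt(18301299701244891)/19304814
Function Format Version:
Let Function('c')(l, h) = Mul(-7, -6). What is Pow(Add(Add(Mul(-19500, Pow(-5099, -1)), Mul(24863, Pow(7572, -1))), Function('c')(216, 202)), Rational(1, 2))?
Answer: Mul(Rational(1, 19304814), Pow(18301299701244891, Rational(1, 2))) ≈ 7.0077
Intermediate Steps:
Function('c')(l, h) = 42
Pow(Add(Add(Mul(-19500, Pow(-5099, -1)), Mul(24863, Pow(7572, -1))), Function('c')(216, 202)), Rational(1, 2)) = Pow(Add(Add(Mul(-19500, Pow(-5099, -1)), Mul(24863, Pow(7572, -1))), 42), Rational(1, 2)) = Pow(Add(Add(Mul(-19500, Rational(-1, 5099)), Mul(24863, Rational(1, 7572))), 42), Rational(1, 2)) = Pow(Add(Add(Rational(19500, 5099), Rational(24863, 7572)), 42), Rational(1, 2)) = Pow(Add(Rational(274430437, 38609628), 42), Rational(1, 2)) = Pow(Rational(1896034813, 38609628), Rational(1, 2)) = Mul(Rational(1, 19304814), Pow(18301299701244891, Rational(1, 2)))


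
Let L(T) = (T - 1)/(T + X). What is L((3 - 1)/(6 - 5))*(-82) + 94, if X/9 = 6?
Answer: 2591/28 ≈ 92.536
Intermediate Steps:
X = 54 (X = 9*6 = 54)
L(T) = (-1 + T)/(54 + T) (L(T) = (T - 1)/(T + 54) = (-1 + T)/(54 + T))
L((3 - 1)/(6 - 5))*(-82) + 94 = ((-1 + (3 - 1)/(6 - 5))/(54 + (3 - 1)/(6 - 5)))*(-82) + 94 = ((-1 + 2/1)/(54 + 2/1))*(-82) + 94 = ((-1 + 2*1)/(54 + 2*1))*(-82) + 94 = ((-1 + 2)/(54 + 2))*(-82) + 94 = (1/56)*(-82) + 94 = -41/28 + 94 = 2591/28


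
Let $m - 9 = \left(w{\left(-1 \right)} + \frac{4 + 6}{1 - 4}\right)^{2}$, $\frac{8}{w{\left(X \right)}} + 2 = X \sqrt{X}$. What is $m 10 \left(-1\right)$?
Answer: $- \frac{22106}{45} + \frac{3136 i}{15} \approx -491.24 + 209.07 i$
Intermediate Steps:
$w{\left(X \right)} = \frac{8}{-2 + X^{\frac{3}{2}}}$ ($w{\left(X \right)} = \frac{8}{-2 + X \sqrt{X}} = \frac{8}{-2 + X^{\frac{3}{2}}}$)
$m = 9 + \left(- \frac{10}{3} + \frac{8 \left(-2 + i\right)}{5}\right)^{2}$ ($m = 9 + \left(\frac{8}{-2 + \left(-1\right)^{\frac{3}{2}}} + \frac{4 + 6}{1 - 4}\right)^{2} = 9 + \left(\frac{8}{-2 - i} + \frac{10}{-3}\right)^{2} = 9 + \left(8 \frac{-2 + i}{5} + 10 \left(- \frac{1}{3}\right)\right)^{2} = 9 + \left(\frac{8 \left(-2 + i\right)}{5} - \frac{10}{3}\right)^{2} = 9 + \left(- \frac{10}{3} + \frac{8 \left(-2 + i\right)}{5}\right)^{2} \approx 49.124 - 20.907 i$)
$m 10 \left(-1\right) = \left(\frac{11053}{225} - \frac{1568 i}{75}\right) 10 \left(-1\right) = \left(\frac{22106}{45} - \frac{3136 i}{15}\right) \left(-1\right) = - \frac{22106}{45} + \frac{3136 i}{15}$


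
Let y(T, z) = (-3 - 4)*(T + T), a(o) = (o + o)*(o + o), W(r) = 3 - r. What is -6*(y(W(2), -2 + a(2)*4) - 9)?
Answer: 138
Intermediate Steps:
a(o) = 4*o**2 (a(o) = (2*o)*(2*o) = 4*o**2)
y(T, z) = -14*T
-6*(y(W(2), -2 + a(2)*4) - 9) = -6*(-14*(3 - 1*2) - 9) = -6*(-14*(3 - 2) - 9) = -6*(-14*1 - 9) = -6*(-14 - 9) = -6*(-23) = 138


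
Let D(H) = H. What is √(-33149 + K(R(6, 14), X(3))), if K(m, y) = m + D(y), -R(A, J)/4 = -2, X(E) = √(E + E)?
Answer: √(-33141 + √6) ≈ 182.04*I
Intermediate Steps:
X(E) = √2*√E (X(E) = √(2*E) = √2*√E)
R(A, J) = 8 (R(A, J) = -4*(-2) = 8)
K(m, y) = m + y
√(-33149 + K(R(6, 14), X(3))) = √(-33149 + (8 + √2*√3)) = √(-33149 + (8 + √6)) = √(-33141 + √6)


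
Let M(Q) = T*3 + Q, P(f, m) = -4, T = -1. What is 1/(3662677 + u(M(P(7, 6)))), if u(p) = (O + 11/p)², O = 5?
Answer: 49/179471749 ≈ 2.7302e-7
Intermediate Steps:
M(Q) = -3 + Q (M(Q) = -1*3 + Q = -3 + Q)
u(p) = (5 + 11/p)²
1/(3662677 + u(M(P(7, 6)))) = 1/(3662677 + (11 + 5*(-3 - 4))²/(-3 - 4)²) = 1/(3662677 + (11 + 5*(-7))²/(-7)²) = 1/(3662677 + (11 - 35)²/49) = 1/(3662677 + (1/49)*(-24)²) = 1/(3662677 + (1/49)*576) = 1/(3662677 + 576/49) = 1/(179471749/49) = 49/179471749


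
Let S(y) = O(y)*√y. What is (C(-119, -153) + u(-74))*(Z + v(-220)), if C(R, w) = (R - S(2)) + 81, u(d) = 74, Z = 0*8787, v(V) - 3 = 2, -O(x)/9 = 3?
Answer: 180 + 135*√2 ≈ 370.92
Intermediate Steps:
O(x) = -27 (O(x) = -9*3 = -27)
v(V) = 5 (v(V) = 3 + 2 = 5)
S(y) = -27*√y
Z = 0
C(R, w) = 81 + R + 27*√2 (C(R, w) = (R - (-27)*√2) + 81 = (R + 27*√2) + 81 = 81 + R + 27*√2)
(C(-119, -153) + u(-74))*(Z + v(-220)) = ((81 - 119 + 27*√2) + 74)*(0 + 5) = ((-38 + 27*√2) + 74)*5 = (36 + 27*√2)*5 = 180 + 135*√2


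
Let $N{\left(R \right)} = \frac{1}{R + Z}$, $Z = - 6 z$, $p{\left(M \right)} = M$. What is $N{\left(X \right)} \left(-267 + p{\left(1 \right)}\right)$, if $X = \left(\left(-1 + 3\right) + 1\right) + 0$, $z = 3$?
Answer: $\frac{266}{15} \approx 17.733$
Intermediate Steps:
$Z = -18$ ($Z = \left(-6\right) 3 = -18$)
$X = 3$ ($X = \left(2 + 1\right) + 0 = 3 + 0 = 3$)
$N{\left(R \right)} = \frac{1}{-18 + R}$ ($N{\left(R \right)} = \frac{1}{R - 18} = \frac{1}{-18 + R}$)
$N{\left(X \right)} \left(-267 + p{\left(1 \right)}\right) = \frac{-267 + 1}{-18 + 3} = \frac{1}{-15} \left(-266\right) = \left(- \frac{1}{15}\right) \left(-266\right) = \frac{266}{15}$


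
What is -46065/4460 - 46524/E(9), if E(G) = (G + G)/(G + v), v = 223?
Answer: -1604671415/2676 ≈ -5.9965e+5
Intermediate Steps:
E(G) = 2*G/(223 + G) (E(G) = (G + G)/(G + 223) = (2*G)/(223 + G) = 2*G/(223 + G))
-46065/4460 - 46524/E(9) = -46065/4460 - 46524/(2*9/(223 + 9)) = -46065*1/4460 - 46524/(2*9/232) = -9213/892 - 46524/(2*9*(1/232)) = -9213/892 - 46524/9/116 = -9213/892 - 46524*116/9 = -9213/892 - 1798928/3 = -1604671415/2676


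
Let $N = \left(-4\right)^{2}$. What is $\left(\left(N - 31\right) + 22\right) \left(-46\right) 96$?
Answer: $-30912$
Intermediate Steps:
$N = 16$
$\left(\left(N - 31\right) + 22\right) \left(-46\right) 96 = \left(\left(16 - 31\right) + 22\right) \left(-46\right) 96 = \left(-15 + 22\right) \left(-46\right) 96 = 7 \left(-46\right) 96 = \left(-322\right) 96 = -30912$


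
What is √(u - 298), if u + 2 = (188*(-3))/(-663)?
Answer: 8*I*√228293/221 ≈ 17.296*I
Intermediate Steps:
u = -254/221 (u = -2 + (188*(-3))/(-663) = -2 - 564*(-1/663) = -2 + 188/221 = -254/221 ≈ -1.1493)
√(u - 298) = √(-254/221 - 298) = √(-66112/221) = 8*I*√228293/221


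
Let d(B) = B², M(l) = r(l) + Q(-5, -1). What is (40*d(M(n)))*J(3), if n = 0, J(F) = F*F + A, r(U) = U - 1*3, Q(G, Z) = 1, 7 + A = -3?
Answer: -160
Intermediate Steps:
A = -10 (A = -7 - 3 = -10)
r(U) = -3 + U (r(U) = U - 3 = -3 + U)
J(F) = -10 + F² (J(F) = F*F - 10 = F² - 10 = -10 + F²)
M(l) = -2 + l (M(l) = (-3 + l) + 1 = -2 + l)
(40*d(M(n)))*J(3) = (40*(-2 + 0)²)*(-10 + 3²) = (40*(-2)²)*(-10 + 9) = (40*4)*(-1) = 160*(-1) = -160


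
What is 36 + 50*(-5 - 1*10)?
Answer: -714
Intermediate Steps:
36 + 50*(-5 - 1*10) = 36 + 50*(-5 - 10) = 36 + 50*(-15) = 36 - 750 = -714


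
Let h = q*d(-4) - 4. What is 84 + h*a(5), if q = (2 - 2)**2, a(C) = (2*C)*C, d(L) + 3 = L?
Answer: -116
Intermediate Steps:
d(L) = -3 + L
a(C) = 2*C**2
q = 0 (q = 0**2 = 0)
h = -4 (h = 0*(-3 - 4) - 4 = 0*(-7) - 4 = 0 - 4 = -4)
84 + h*a(5) = 84 - 8*5**2 = 84 - 8*25 = 84 - 4*50 = 84 - 200 = -116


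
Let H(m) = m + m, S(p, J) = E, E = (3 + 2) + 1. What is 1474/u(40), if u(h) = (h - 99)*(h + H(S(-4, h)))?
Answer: -737/1534 ≈ -0.48044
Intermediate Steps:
E = 6 (E = 5 + 1 = 6)
S(p, J) = 6
H(m) = 2*m
u(h) = (-99 + h)*(12 + h) (u(h) = (h - 99)*(h + 2*6) = (-99 + h)*(h + 12) = (-99 + h)*(12 + h))
1474/u(40) = 1474/(-1188 + 40**2 - 87*40) = 1474/(-1188 + 1600 - 3480) = 1474/(-3068) = 1474*(-1/3068) = -737/1534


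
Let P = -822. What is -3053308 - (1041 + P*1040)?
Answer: -2199469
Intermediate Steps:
-3053308 - (1041 + P*1040) = -3053308 - (1041 - 822*1040) = -3053308 - (1041 - 854880) = -3053308 - 1*(-853839) = -3053308 + 853839 = -2199469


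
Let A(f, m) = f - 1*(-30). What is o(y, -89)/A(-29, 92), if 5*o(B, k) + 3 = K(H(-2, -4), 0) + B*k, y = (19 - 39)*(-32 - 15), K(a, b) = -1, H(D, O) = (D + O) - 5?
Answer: -83664/5 ≈ -16733.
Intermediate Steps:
H(D, O) = -5 + D + O
A(f, m) = 30 + f (A(f, m) = f + 30 = 30 + f)
y = 940 (y = -20*(-47) = 940)
o(B, k) = -⅘ + B*k/5 (o(B, k) = -⅗ + (-1 + B*k)/5 = -⅗ + (-⅕ + B*k/5) = -⅘ + B*k/5)
o(y, -89)/A(-29, 92) = (-⅘ + (⅕)*940*(-89))/(30 - 29) = (-⅘ - 16732)/1 = -83664/5*1 = -83664/5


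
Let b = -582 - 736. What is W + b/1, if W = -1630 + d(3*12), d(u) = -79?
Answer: -3027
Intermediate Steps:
b = -1318
W = -1709 (W = -1630 - 79 = -1709)
W + b/1 = -1709 - 1318/1 = -1709 + 1*(-1318) = -1709 - 1318 = -3027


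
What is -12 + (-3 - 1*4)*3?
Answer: -33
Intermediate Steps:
-12 + (-3 - 1*4)*3 = -12 + (-3 - 4)*3 = -12 - 7*3 = -12 - 21 = -33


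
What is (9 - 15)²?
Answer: 36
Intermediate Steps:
(9 - 15)² = (-6)² = 36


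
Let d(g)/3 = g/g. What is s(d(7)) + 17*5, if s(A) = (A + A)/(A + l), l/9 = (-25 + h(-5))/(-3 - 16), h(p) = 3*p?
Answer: 11853/139 ≈ 85.273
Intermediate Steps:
d(g) = 3 (d(g) = 3*(g/g) = 3*1 = 3)
l = 360/19 (l = 9*((-25 + 3*(-5))/(-3 - 16)) = 9*((-25 - 15)/(-19)) = 9*(-40*(-1/19)) = 9*(40/19) = 360/19 ≈ 18.947)
s(A) = 2*A/(360/19 + A) (s(A) = (A + A)/(A + 360/19) = (2*A)/(360/19 + A) = 2*A/(360/19 + A))
s(d(7)) + 17*5 = 38*3/(360 + 19*3) + 17*5 = 38*3/(360 + 57) + 85 = 38*3/417 + 85 = 38*3*(1/417) + 85 = 38/139 + 85 = 11853/139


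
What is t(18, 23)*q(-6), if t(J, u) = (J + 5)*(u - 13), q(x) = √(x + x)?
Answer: 460*I*√3 ≈ 796.74*I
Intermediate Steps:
q(x) = √2*√x (q(x) = √(2*x) = √2*√x)
t(J, u) = (-13 + u)*(5 + J) (t(J, u) = (5 + J)*(-13 + u) = (-13 + u)*(5 + J))
t(18, 23)*q(-6) = (-65 - 13*18 + 5*23 + 18*23)*(√2*√(-6)) = (-65 - 234 + 115 + 414)*(√2*(I*√6)) = 230*(2*I*√3) = 460*I*√3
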